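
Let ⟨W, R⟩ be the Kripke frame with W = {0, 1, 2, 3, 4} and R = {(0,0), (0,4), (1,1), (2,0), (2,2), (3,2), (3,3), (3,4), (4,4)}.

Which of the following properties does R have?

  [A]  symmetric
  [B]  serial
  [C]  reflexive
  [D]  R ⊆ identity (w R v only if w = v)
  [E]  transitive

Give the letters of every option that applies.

B, C

(A) not symmetric: 0 R 4 but not 4 R 0.
(B) serial: every world has an R-successor.
(C) reflexive: each world relates to itself.
(D) not ⊆ identity: 0 R 4 with 0 ≠ 4.
(E) not transitive: 2 R 0 and 0 R 4 but not 2 R 4.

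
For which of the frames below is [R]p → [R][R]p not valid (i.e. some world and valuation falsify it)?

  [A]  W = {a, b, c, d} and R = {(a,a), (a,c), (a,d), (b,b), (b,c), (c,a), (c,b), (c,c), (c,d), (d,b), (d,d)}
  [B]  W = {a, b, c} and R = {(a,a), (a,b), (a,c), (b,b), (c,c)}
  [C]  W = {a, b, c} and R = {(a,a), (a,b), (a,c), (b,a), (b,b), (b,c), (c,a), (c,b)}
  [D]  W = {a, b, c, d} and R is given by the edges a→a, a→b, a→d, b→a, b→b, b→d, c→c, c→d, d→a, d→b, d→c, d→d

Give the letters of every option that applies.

A, C, D

The schema [R]p → [R][R]p is axiom 4; it is valid on a frame iff R is transitive.
(A) R is not transitive (a R c and c R b but not a R b), so the schema fails here.
(B) R is transitive (R is closed under composition), so the schema is valid here.
(C) R is not transitive (c R a and a R c but not c R c), so the schema fails here.
(D) R is not transitive (a R d and d R c but not a R c), so the schema fails here.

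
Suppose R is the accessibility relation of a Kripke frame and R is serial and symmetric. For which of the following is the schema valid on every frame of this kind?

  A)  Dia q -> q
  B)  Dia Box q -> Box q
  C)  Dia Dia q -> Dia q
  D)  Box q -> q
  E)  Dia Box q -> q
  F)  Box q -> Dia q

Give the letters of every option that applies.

E, F

(A) Dia q -> q (the converse of T) corresponds to R being a subset of the identity. Such an R need not be a subset of the identity, so not valid.
(B) Dia Box q -> Box q is the dual of axiom 5; it is valid on a frame exactly when R is euclidean. Such an R need not be euclidean, so not valid.
(C) Dia Dia q -> Dia q (the dual of axiom 4) characterises the transitive frames. Such an R need not be transitive — not valid.
(D) Box q -> q (axiom T) characterises the reflexive frames. Such an R need not be reflexive — not valid.
(E) Dia Box q -> q is the dual of axiom B, which corresponds to symmetry. Every such R is symmetric — valid.
(F) axiom D: valid iff R is serial. Every such R is serial — valid.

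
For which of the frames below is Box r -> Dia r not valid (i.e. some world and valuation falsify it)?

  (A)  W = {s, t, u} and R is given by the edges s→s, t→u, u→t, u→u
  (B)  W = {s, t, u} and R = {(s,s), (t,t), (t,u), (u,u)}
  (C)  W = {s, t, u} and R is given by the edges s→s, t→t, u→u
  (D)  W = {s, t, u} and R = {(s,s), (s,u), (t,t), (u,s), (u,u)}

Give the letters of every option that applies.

The schema Box r -> Dia r is axiom D; it is valid on a frame iff R is serial.
(A) R is serial (every world has an R-successor), so the schema is valid here.
(B) R is serial (every world has an R-successor), so the schema is valid here.
(C) R is serial (every world has an R-successor), so the schema is valid here.
(D) R is serial (every world has an R-successor), so the schema is valid here.

none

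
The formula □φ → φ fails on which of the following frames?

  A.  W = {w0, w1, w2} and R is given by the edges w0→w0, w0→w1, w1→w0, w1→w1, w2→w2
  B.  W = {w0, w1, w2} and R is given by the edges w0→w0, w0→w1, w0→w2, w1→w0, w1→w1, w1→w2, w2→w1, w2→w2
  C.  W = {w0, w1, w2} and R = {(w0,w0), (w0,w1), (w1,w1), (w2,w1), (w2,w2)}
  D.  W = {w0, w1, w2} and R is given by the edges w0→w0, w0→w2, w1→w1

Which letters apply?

The schema □φ → φ is axiom T; it is valid on a frame iff R is reflexive.
(A) R is reflexive (each world relates to itself), so the schema is valid here.
(B) R is reflexive (each world relates to itself), so the schema is valid here.
(C) R is reflexive (each world relates to itself), so the schema is valid here.
(D) R is not reflexive (not w2 R w2), so the schema fails here.

D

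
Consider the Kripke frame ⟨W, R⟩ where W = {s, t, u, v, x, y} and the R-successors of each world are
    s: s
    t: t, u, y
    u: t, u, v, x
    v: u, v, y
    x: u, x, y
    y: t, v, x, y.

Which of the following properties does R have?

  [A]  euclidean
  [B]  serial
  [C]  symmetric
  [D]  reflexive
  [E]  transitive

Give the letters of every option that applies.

(A) not euclidean: t R u and t R y but not u R y.
(B) serial: every world has an R-successor.
(C) symmetric: every R-edge is matched by its reverse.
(D) reflexive: each world relates to itself.
(E) not transitive: t R u and u R v but not t R v.

B, C, D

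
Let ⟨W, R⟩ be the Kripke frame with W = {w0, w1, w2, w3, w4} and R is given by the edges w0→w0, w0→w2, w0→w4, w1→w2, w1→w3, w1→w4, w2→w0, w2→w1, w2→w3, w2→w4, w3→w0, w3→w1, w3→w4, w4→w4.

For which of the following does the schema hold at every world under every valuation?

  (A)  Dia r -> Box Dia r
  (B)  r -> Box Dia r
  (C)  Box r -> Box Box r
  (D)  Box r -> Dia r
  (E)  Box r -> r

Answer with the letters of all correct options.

D

R is not reflexive: not w1 R w1.
R is not symmetric: w0 R w4 but not w4 R w0.
R is not transitive: w0 R w2 and w2 R w1 but not w0 R w1.
R is not euclidean: w0 R w4 and w0 R w0 but not w4 R w0.
R is serial: every world has an R-successor.
(A) Dia r -> Box Dia r is axiom 5; it is valid on a frame exactly when R is euclidean. R is not euclidean, so not valid.
(B) r -> Box Dia r (axiom B) characterises the symmetric frames. R is not symmetric — not valid.
(C) Box r -> Box Box r is axiom 4, which corresponds to transitivity. R is not transitive — not valid.
(D) Box r -> Dia r is axiom D; it is valid on a frame exactly when R is serial. R is serial, so valid.
(E) Box r -> r is axiom T; it is valid on a frame exactly when R is reflexive. R is not reflexive, so not valid.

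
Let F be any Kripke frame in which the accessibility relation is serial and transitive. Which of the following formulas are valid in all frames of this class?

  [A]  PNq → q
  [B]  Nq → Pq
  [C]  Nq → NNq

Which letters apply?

B, C

(A) PNq → q is the dual of axiom B; it is valid on a frame exactly when R is symmetric. Such an R need not be symmetric, so not valid.
(B) Nq → Pq is axiom D; it is valid on a frame exactly when R is serial. Every such R is serial, so valid.
(C) Nq → NNq (axiom 4) characterises the transitive frames. Every such R is transitive — valid.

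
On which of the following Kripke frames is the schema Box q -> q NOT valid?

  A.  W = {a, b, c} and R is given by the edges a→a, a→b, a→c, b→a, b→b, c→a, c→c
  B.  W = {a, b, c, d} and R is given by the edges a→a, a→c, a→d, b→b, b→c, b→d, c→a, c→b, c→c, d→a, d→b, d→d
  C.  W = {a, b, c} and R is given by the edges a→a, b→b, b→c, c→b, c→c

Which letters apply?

The schema Box q -> q is axiom T; it is valid on a frame iff R is reflexive.
(A) R is reflexive (each world relates to itself), so the schema is valid here.
(B) R is reflexive (each world relates to itself), so the schema is valid here.
(C) R is reflexive (each world relates to itself), so the schema is valid here.

none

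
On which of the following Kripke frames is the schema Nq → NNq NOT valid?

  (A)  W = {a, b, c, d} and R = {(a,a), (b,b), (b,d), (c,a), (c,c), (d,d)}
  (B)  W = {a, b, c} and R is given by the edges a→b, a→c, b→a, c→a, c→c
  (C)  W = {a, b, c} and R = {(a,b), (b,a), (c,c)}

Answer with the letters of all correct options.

The schema Nq → NNq is axiom 4; it is valid on a frame iff R is transitive.
(A) R is transitive (R is closed under composition), so the schema is valid here.
(B) R is not transitive (a R b and b R a but not a R a), so the schema fails here.
(C) R is not transitive (a R b and b R a but not a R a), so the schema fails here.

B, C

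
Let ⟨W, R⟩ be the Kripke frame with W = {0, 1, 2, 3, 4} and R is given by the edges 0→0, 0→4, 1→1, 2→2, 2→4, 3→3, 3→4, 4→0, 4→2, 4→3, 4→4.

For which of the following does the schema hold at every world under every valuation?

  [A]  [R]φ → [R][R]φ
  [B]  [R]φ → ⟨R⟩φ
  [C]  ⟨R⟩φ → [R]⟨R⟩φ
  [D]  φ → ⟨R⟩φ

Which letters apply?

B, D

R is reflexive: each world relates to itself.
R is not transitive: 0 R 4 and 4 R 2 but not 0 R 2.
R is not euclidean: 4 R 0 and 4 R 2 but not 0 R 2.
R is serial: every world has an R-successor.
(A) [R]φ → [R][R]φ is axiom 4, which corresponds to transitivity. R is not transitive — not valid.
(B) [R]φ → ⟨R⟩φ is axiom D; it is valid on a frame exactly when R is serial. R is serial, so valid.
(C) ⟨R⟩φ → [R]⟨R⟩φ is axiom 5; it is valid on a frame exactly when R is euclidean. R is not euclidean, so not valid.
(D) φ → ⟨R⟩φ is the dual of axiom T; it is valid on a frame exactly when R is reflexive. R is reflexive, so valid.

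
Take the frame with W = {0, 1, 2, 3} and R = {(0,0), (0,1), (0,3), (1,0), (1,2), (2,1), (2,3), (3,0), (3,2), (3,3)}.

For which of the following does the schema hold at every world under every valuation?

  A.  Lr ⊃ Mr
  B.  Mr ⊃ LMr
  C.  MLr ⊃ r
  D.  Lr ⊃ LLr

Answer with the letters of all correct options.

A, C

R is symmetric: every R-edge is matched by its reverse.
R is not transitive: 0 R 1 and 1 R 2 but not 0 R 2.
R is not euclidean: 0 R 1 and 0 R 3 but not 1 R 3.
R is serial: every world has an R-successor.
(A) Lr ⊃ Mr is axiom D, which corresponds to seriality. R is serial — valid.
(B) axiom 5: valid iff R is euclidean. R is not euclidean — not valid.
(C) MLr ⊃ r (the dual of axiom B) characterises the symmetric frames. R is symmetric — valid.
(D) Lr ⊃ LLr (axiom 4) characterises the transitive frames. R is not transitive — not valid.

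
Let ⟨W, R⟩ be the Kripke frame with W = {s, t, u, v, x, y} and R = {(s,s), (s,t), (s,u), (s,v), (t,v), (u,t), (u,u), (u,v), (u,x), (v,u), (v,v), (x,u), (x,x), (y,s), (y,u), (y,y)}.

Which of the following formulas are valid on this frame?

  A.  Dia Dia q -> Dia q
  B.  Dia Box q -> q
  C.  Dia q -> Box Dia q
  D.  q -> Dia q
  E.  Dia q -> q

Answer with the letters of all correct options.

none

R is not reflexive: not t R t.
R is not symmetric: s R t but not t R s.
R is not transitive: s R u and u R x but not s R x.
R is not euclidean: s R t and s R s but not t R s.
R is not a subset of the identity: s R t with s ≠ t.
(A) the dual of axiom 4: valid iff R is transitive. R is not transitive — not valid.
(B) Dia Box q -> q (the dual of axiom B) characterises the symmetric frames. R is not symmetric — not valid.
(C) Dia q -> Box Dia q (axiom 5) characterises the euclidean frames. R is not euclidean — not valid.
(D) q -> Dia q is the dual of axiom T; it is valid on a frame exactly when R is reflexive. R is not reflexive, so not valid.
(E) Dia q -> q is the converse of T; it holds exactly when R ⊆ identity. Here R ⊄ identity — not valid.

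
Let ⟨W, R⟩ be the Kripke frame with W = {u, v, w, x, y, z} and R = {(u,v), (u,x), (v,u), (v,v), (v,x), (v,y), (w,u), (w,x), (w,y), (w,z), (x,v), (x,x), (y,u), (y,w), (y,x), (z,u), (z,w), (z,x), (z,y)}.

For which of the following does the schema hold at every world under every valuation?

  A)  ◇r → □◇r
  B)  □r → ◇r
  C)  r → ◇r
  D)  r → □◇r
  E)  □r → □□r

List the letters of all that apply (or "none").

R is not reflexive: not u R u.
R is not symmetric: u R x but not x R u.
R is not transitive: u R v and v R u but not u R u.
R is not euclidean: v R u and v R y but not u R y.
R is serial: every world has an R-successor.
(A) axiom 5: valid iff R is euclidean. R is not euclidean — not valid.
(B) □r → ◇r is axiom D, which corresponds to seriality. R is serial — valid.
(C) the dual of axiom T: valid iff R is reflexive. R is not reflexive — not valid.
(D) r → □◇r is axiom B; it is valid on a frame exactly when R is symmetric. R is not symmetric, so not valid.
(E) □r → □□r is axiom 4, which corresponds to transitivity. R is not transitive — not valid.

B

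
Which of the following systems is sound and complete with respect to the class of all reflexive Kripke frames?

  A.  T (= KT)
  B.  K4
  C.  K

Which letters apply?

A

(A) T (= KT) is determined by exactly this class.
(B) K4 is determined by the class of transitive frames.
(C) K is determined by the class of arbitrary frames.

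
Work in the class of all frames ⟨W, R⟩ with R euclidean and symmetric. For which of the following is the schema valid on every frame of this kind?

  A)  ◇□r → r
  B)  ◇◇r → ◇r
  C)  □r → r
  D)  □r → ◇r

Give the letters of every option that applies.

A symmetric euclidean relation is transitive (uRv and vRw give vRu by symmetry, then uRw by the euclidean condition, applied at v).
(A) ◇□r → r (the dual of axiom B) characterises the symmetric frames. Every such R is symmetric — valid.
(B) ◇◇r → ◇r (the dual of axiom 4) characterises the transitive frames. Every such R is transitive — valid.
(C) □r → r is axiom T; it is valid on a frame exactly when R is reflexive. Such an R need not be reflexive, so not valid.
(D) □r → ◇r (axiom D) characterises the serial frames. Such an R need not be serial — not valid.

A, B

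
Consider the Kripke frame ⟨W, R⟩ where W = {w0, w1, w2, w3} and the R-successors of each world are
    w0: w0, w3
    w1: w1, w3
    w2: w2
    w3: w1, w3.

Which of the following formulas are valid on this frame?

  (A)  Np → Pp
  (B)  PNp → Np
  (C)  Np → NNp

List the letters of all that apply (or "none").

A

R is not transitive: w0 R w3 and w3 R w1 but not w0 R w1.
R is not euclidean: w0 R w3 and w0 R w0 but not w3 R w0.
R is serial: every world has an R-successor.
(A) Np → Pp is axiom D, which corresponds to seriality. R is serial — valid.
(B) the dual of axiom 5: valid iff R is euclidean. R is not euclidean — not valid.
(C) axiom 4: valid iff R is transitive. R is not transitive — not valid.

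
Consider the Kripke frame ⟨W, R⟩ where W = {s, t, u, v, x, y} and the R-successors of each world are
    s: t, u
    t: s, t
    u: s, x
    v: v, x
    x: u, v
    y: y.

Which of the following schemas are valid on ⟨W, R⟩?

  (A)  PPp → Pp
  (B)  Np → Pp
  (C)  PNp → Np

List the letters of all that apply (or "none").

R is not transitive: s R t and t R s but not s R s.
R is not euclidean: s R t and s R u but not t R u.
R is serial: every world has an R-successor.
(A) PPp → Pp is the dual of axiom 4; it is valid on a frame exactly when R is transitive. R is not transitive, so not valid.
(B) Np → Pp is axiom D, which corresponds to seriality. R is serial — valid.
(C) PNp → Np is the dual of axiom 5, which corresponds to the euclidean property. R is not euclidean — not valid.

B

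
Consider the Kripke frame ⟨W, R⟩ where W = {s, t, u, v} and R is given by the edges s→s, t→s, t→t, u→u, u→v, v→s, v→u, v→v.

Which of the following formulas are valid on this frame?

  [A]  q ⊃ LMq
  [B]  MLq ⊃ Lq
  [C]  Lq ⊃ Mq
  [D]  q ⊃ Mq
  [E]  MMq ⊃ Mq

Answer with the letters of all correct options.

R is reflexive: each world relates to itself.
R is not symmetric: t R s but not s R t.
R is not transitive: u R v and v R s but not u R s.
R is not euclidean: t R s and t R t but not s R t.
R is serial: every world has an R-successor.
(A) q ⊃ LMq (axiom B) characterises the symmetric frames. R is not symmetric — not valid.
(B) MLq ⊃ Lq is the dual of axiom 5, which corresponds to the euclidean property. R is not euclidean — not valid.
(C) Lq ⊃ Mq (axiom D) characterises the serial frames. R is serial — valid.
(D) q ⊃ Mq is the dual of axiom T; it is valid on a frame exactly when R is reflexive. R is reflexive, so valid.
(E) MMq ⊃ Mq is the dual of axiom 4; it is valid on a frame exactly when R is transitive. R is not transitive, so not valid.

C, D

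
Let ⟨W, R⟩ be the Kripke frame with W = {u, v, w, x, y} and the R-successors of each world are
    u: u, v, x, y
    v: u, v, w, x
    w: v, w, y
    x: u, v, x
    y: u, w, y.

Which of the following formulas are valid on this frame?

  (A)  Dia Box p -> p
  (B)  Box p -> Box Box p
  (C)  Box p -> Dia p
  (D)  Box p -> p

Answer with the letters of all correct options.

R is reflexive: each world relates to itself.
R is symmetric: every R-edge is matched by its reverse.
R is not transitive: u R v and v R w but not u R w.
R is serial: every world has an R-successor.
(A) the dual of axiom B: valid iff R is symmetric. R is symmetric — valid.
(B) Box p -> Box Box p (axiom 4) characterises the transitive frames. R is not transitive — not valid.
(C) Box p -> Dia p is axiom D, which corresponds to seriality. R is serial — valid.
(D) Box p -> p is axiom T; it is valid on a frame exactly when R is reflexive. R is reflexive, so valid.

A, C, D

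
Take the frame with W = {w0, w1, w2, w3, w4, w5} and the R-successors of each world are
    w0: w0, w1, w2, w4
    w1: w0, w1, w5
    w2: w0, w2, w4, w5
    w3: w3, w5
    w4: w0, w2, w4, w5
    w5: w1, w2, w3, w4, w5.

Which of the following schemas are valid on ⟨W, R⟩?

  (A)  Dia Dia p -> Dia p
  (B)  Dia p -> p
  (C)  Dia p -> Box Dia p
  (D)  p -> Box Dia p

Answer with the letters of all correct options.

D

R is symmetric: every R-edge is matched by its reverse.
R is not transitive: w0 R w1 and w1 R w5 but not w0 R w5.
R is not euclidean: w0 R w1 and w0 R w2 but not w1 R w2.
R is not a subset of the identity: w0 R w1 with w0 ≠ w1.
(A) Dia Dia p -> Dia p (the dual of axiom 4) characterises the transitive frames. R is not transitive — not valid.
(B) Dia p -> p is valid only on frames where every R-edge is a self-loop. Here R ⊄ identity — not valid.
(C) axiom 5: valid iff R is euclidean. R is not euclidean — not valid.
(D) p -> Box Dia p is axiom B; it is valid on a frame exactly when R is symmetric. R is symmetric, so valid.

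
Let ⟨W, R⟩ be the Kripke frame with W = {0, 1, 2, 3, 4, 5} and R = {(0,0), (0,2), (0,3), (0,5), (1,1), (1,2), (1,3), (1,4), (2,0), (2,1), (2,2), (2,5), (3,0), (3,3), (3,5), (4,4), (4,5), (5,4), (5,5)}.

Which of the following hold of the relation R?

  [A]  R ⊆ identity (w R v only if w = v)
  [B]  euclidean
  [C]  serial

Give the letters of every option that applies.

(A) not ⊆ identity: 0 R 2 with 0 ≠ 2.
(B) not euclidean: 0 R 2 and 0 R 3 but not 2 R 3.
(C) serial: every world has an R-successor.

C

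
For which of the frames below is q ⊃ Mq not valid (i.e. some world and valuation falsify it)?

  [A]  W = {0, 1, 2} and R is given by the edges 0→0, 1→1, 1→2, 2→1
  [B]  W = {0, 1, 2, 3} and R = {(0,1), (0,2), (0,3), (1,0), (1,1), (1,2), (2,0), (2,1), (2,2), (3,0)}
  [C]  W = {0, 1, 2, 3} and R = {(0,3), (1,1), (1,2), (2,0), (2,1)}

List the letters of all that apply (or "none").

A, B, C

The schema q ⊃ Mq is the dual of axiom T; it is valid on a frame iff R is reflexive.
(A) R is not reflexive (not 2 R 2), so the schema fails here.
(B) R is not reflexive (not 0 R 0), so the schema fails here.
(C) R is not reflexive (not 0 R 0), so the schema fails here.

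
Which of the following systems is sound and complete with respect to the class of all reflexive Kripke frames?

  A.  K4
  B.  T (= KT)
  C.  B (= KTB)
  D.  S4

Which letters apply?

B

(A) K4 is determined by the class of transitive frames.
(B) T (= KT) is determined by exactly this class.
(C) B (= KTB) is determined by the class of reflexive and symmetric frames.
(D) S4 is determined by the class of reflexive and transitive frames.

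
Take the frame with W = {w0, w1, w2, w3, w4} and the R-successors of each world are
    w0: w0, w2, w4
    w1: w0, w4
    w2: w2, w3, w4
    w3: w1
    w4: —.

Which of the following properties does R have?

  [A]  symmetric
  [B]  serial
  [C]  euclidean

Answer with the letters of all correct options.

(A) not symmetric: w0 R w2 but not w2 R w0.
(B) not serial: w4 has no R-successor.
(C) not euclidean: w0 R w2 and w0 R w0 but not w2 R w0.

none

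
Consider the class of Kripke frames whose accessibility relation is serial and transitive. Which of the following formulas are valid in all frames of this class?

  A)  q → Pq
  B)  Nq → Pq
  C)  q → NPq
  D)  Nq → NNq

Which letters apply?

B, D

(A) q → Pq (the dual of axiom T) characterises the reflexive frames. Such an R need not be reflexive — not valid.
(B) Nq → Pq is axiom D; it is valid on a frame exactly when R is serial. Every such R is serial, so valid.
(C) q → NPq is axiom B, which corresponds to symmetry. Such an R need not be symmetric — not valid.
(D) Nq → NNq is axiom 4; it is valid on a frame exactly when R is transitive. Every such R is transitive, so valid.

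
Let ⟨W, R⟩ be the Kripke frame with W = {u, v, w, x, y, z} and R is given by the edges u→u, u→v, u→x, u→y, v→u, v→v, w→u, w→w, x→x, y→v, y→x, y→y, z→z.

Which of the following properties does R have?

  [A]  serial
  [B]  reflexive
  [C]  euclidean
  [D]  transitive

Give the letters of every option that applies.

(A) serial: every world has an R-successor.
(B) reflexive: each world relates to itself.
(C) not euclidean: u R v and u R x but not v R x.
(D) not transitive: v R u and u R x but not v R x.

A, B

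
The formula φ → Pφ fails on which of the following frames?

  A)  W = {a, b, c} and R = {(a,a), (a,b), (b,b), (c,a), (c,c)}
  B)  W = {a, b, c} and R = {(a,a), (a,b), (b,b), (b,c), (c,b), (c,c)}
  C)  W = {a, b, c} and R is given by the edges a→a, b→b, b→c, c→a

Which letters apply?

C

The schema φ → Pφ is the dual of axiom T; it is valid on a frame iff R is reflexive.
(A) R is reflexive (each world relates to itself), so the schema is valid here.
(B) R is reflexive (each world relates to itself), so the schema is valid here.
(C) R is not reflexive (not c R c), so the schema fails here.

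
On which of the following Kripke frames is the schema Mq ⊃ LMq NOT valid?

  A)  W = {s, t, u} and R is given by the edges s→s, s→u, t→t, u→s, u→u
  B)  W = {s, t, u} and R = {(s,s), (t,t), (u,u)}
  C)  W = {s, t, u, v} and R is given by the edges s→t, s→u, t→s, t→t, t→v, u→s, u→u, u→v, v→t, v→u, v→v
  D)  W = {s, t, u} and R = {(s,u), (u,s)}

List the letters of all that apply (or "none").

C, D

The schema Mq ⊃ LMq is axiom 5; it is valid on a frame iff R is euclidean.
(A) R is euclidean (any two R-successors of the same world are R-related), so the schema is valid here.
(B) R is euclidean (any two R-successors of the same world are R-related), so the schema is valid here.
(C) R is not euclidean (s R t and s R u but not t R u), so the schema fails here.
(D) R is not euclidean (s R u and s R u but not u R u), so the schema fails here.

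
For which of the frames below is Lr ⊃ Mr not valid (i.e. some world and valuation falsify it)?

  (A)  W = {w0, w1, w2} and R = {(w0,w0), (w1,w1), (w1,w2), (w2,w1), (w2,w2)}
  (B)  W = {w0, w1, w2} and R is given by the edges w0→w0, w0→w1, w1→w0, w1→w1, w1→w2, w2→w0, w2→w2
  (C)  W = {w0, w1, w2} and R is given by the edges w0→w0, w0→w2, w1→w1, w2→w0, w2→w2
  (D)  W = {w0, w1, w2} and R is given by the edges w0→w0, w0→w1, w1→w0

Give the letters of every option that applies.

The schema Lr ⊃ Mr is axiom D; it is valid on a frame iff R is serial.
(A) R is serial (every world has an R-successor), so the schema is valid here.
(B) R is serial (every world has an R-successor), so the schema is valid here.
(C) R is serial (every world has an R-successor), so the schema is valid here.
(D) R is not serial (w2 has no R-successor), so the schema fails here.

D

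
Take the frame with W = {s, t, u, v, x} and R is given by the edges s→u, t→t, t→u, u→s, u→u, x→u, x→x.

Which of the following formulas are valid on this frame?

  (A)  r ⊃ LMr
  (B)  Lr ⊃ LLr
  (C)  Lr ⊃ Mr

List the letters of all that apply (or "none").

none

R is not symmetric: t R u but not u R t.
R is not transitive: s R u and u R s but not s R s.
R is not serial: v has no R-successor.
(A) r ⊃ LMr is axiom B; it is valid on a frame exactly when R is symmetric. R is not symmetric, so not valid.
(B) Lr ⊃ LLr is axiom 4; it is valid on a frame exactly when R is transitive. R is not transitive, so not valid.
(C) Lr ⊃ Mr is axiom D, which corresponds to seriality. R is not serial — not valid.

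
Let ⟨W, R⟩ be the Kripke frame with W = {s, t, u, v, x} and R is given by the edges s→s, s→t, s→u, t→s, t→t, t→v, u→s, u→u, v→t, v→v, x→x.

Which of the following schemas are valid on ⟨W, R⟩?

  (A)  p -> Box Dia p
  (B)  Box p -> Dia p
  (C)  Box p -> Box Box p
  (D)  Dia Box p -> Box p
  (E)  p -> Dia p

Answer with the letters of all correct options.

R is reflexive: each world relates to itself.
R is symmetric: every R-edge is matched by its reverse.
R is not transitive: s R t and t R v but not s R v.
R is not euclidean: s R t and s R u but not t R u.
R is serial: every world has an R-successor.
(A) p -> Box Dia p (axiom B) characterises the symmetric frames. R is symmetric — valid.
(B) axiom D: valid iff R is serial. R is serial — valid.
(C) Box p -> Box Box p is axiom 4; it is valid on a frame exactly when R is transitive. R is not transitive, so not valid.
(D) Dia Box p -> Box p (the dual of axiom 5) characterises the euclidean frames. R is not euclidean — not valid.
(E) p -> Dia p is the dual of axiom T; it is valid on a frame exactly when R is reflexive. R is reflexive, so valid.

A, B, E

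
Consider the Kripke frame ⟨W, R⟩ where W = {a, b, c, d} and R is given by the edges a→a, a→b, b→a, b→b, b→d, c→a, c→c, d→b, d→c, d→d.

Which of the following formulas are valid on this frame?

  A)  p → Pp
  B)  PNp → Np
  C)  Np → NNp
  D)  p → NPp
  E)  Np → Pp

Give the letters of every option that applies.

R is reflexive: each world relates to itself.
R is not symmetric: c R a but not a R c.
R is not transitive: a R b and b R d but not a R d.
R is not euclidean: b R a and b R d but not a R d.
R is serial: every world has an R-successor.
(A) p → Pp is the dual of axiom T; it is valid on a frame exactly when R is reflexive. R is reflexive, so valid.
(B) the dual of axiom 5: valid iff R is euclidean. R is not euclidean — not valid.
(C) axiom 4: valid iff R is transitive. R is not transitive — not valid.
(D) p → NPp is axiom B; it is valid on a frame exactly when R is symmetric. R is not symmetric, so not valid.
(E) Np → Pp is axiom D, which corresponds to seriality. R is serial — valid.

A, E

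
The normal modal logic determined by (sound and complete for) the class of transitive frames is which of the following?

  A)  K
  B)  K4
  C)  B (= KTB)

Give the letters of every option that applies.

B

(A) K is determined by the class of arbitrary frames.
(B) K4 is determined by exactly this class.
(C) B (= KTB) is determined by the class of reflexive and symmetric frames.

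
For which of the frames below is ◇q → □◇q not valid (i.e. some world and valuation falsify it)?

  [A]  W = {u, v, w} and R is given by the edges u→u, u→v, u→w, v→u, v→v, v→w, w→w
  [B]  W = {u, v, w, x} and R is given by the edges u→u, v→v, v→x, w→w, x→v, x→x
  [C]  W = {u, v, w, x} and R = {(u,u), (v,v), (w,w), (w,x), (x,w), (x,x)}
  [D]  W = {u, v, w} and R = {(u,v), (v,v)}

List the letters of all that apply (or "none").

The schema ◇q → □◇q is axiom 5; it is valid on a frame iff R is euclidean.
(A) R is not euclidean (u R w and u R u but not w R u), so the schema fails here.
(B) R is euclidean (any two R-successors of the same world are R-related), so the schema is valid here.
(C) R is euclidean (any two R-successors of the same world are R-related), so the schema is valid here.
(D) R is euclidean (any two R-successors of the same world are R-related), so the schema is valid here.

A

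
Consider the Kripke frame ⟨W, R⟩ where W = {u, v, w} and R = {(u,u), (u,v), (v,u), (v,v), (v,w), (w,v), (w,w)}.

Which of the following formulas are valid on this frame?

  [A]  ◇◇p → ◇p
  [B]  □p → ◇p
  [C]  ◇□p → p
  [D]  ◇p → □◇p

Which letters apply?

B, C

R is symmetric: every R-edge is matched by its reverse.
R is not transitive: u R v and v R w but not u R w.
R is not euclidean: v R u and v R w but not u R w.
R is serial: every world has an R-successor.
(A) ◇◇p → ◇p is the dual of axiom 4; it is valid on a frame exactly when R is transitive. R is not transitive, so not valid.
(B) □p → ◇p is axiom D; it is valid on a frame exactly when R is serial. R is serial, so valid.
(C) ◇□p → p is the dual of axiom B, which corresponds to symmetry. R is symmetric — valid.
(D) axiom 5: valid iff R is euclidean. R is not euclidean — not valid.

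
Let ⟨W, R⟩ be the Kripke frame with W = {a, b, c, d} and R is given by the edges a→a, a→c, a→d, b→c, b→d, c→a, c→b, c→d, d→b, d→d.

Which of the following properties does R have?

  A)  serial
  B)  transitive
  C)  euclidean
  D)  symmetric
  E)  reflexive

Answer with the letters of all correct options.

A

(A) serial: every world has an R-successor.
(B) not transitive: a R c and c R b but not a R b.
(C) not euclidean: a R d and a R a but not d R a.
(D) not symmetric: a R d but not d R a.
(E) not reflexive: not b R b.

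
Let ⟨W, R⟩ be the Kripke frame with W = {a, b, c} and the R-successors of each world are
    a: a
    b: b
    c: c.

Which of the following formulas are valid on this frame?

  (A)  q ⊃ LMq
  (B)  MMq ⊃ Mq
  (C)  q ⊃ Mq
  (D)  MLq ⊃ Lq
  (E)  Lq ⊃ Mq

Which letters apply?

A, B, C, D, E

R is reflexive: each world relates to itself.
R is symmetric: every R-edge is matched by its reverse.
R is transitive: R is closed under composition.
R is euclidean: any two R-successors of the same world are R-related.
R is serial: every world has an R-successor.
(A) axiom B: valid iff R is symmetric. R is symmetric — valid.
(B) MMq ⊃ Mq is the dual of axiom 4; it is valid on a frame exactly when R is transitive. R is transitive, so valid.
(C) the dual of axiom T: valid iff R is reflexive. R is reflexive — valid.
(D) MLq ⊃ Lq is the dual of axiom 5, which corresponds to the euclidean property. R is euclidean — valid.
(E) Lq ⊃ Mq is axiom D, which corresponds to seriality. R is serial — valid.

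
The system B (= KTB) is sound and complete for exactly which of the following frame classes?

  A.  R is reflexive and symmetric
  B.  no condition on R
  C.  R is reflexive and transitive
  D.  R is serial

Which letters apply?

(A) B (= KTB) is sound and complete for exactly this class.
(B) this class determines K, not B (= KTB).
(C) this class determines S4, not B (= KTB).
(D) this class determines D, not B (= KTB).

A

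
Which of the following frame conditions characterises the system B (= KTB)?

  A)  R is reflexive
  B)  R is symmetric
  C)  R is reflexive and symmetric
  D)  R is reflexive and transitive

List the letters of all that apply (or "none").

(A) this class determines T (= KT), not B (= KTB).
(B) this class determines KB, not B (= KTB).
(C) B (= KTB) is sound and complete for exactly this class.
(D) this class determines S4, not B (= KTB).

C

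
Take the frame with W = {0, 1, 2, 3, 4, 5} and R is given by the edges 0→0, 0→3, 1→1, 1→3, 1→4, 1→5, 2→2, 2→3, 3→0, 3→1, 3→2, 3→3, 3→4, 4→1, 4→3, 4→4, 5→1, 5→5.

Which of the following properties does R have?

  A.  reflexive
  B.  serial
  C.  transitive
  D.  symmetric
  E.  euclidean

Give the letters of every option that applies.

(A) reflexive: each world relates to itself.
(B) serial: every world has an R-successor.
(C) not transitive: 0 R 3 and 3 R 1 but not 0 R 1.
(D) symmetric: every R-edge is matched by its reverse.
(E) not euclidean: 1 R 3 and 1 R 5 but not 3 R 5.

A, B, D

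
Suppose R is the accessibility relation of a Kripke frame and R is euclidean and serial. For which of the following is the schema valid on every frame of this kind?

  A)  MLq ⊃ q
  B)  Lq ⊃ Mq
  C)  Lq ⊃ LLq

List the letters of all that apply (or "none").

B

(A) the dual of axiom B: valid iff R is symmetric. Such an R need not be symmetric — not valid.
(B) Lq ⊃ Mq is axiom D; it is valid on a frame exactly when R is serial. Every such R is serial, so valid.
(C) Lq ⊃ LLq (axiom 4) characterises the transitive frames. Such an R need not be transitive — not valid.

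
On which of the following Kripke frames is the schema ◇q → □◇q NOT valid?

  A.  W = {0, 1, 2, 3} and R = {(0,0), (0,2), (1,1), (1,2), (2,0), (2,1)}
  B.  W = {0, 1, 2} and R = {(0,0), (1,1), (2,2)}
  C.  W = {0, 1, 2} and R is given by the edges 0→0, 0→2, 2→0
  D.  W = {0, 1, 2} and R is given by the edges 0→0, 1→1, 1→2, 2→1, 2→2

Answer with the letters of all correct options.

The schema ◇q → □◇q is axiom 5; it is valid on a frame iff R is euclidean.
(A) R is not euclidean (2 R 0 and 2 R 1 but not 0 R 1), so the schema fails here.
(B) R is euclidean (any two R-successors of the same world are R-related), so the schema is valid here.
(C) R is not euclidean (0 R 2 and 0 R 2 but not 2 R 2), so the schema fails here.
(D) R is euclidean (any two R-successors of the same world are R-related), so the schema is valid here.

A, C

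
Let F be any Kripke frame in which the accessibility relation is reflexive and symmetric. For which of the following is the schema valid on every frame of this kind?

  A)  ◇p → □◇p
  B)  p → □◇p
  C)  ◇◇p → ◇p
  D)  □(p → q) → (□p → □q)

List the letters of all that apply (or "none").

Reflexive relations are serial.
(A) ◇p → □◇p (axiom 5) characterises the euclidean frames. Such an R need not be euclidean — not valid.
(B) p → □◇p is axiom B; it is valid on a frame exactly when R is symmetric. Every such R is symmetric, so valid.
(C) ◇◇p → ◇p (the dual of axiom 4) characterises the transitive frames. Such an R need not be transitive — not valid.
(D) this is just K, valid on every normal frame.

B, D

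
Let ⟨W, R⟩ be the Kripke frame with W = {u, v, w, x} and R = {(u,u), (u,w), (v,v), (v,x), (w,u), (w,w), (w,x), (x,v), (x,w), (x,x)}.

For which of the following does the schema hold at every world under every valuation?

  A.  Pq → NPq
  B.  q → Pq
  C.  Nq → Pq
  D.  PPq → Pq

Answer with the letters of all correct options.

R is reflexive: each world relates to itself.
R is not transitive: u R w and w R x but not u R x.
R is not euclidean: w R u and w R x but not u R x.
R is serial: every world has an R-successor.
(A) axiom 5: valid iff R is euclidean. R is not euclidean — not valid.
(B) q → Pq is the dual of axiom T; it is valid on a frame exactly when R is reflexive. R is reflexive, so valid.
(C) Nq → Pq (axiom D) characterises the serial frames. R is serial — valid.
(D) PPq → Pq is the dual of axiom 4; it is valid on a frame exactly when R is transitive. R is not transitive, so not valid.

B, C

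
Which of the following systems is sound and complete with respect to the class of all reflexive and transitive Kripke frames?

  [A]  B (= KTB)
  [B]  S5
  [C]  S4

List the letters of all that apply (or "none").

C

(A) B (= KTB) is determined by the class of reflexive and symmetric frames.
(B) S5 is determined by the class of reflexive, symmetric, and transitive frames.
(C) S4 is determined by exactly this class.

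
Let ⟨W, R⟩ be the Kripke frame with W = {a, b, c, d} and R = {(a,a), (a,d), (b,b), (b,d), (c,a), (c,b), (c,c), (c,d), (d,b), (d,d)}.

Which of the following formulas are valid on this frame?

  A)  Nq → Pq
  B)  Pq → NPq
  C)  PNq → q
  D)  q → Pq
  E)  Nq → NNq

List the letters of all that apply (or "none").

R is reflexive: each world relates to itself.
R is not symmetric: a R d but not d R a.
R is not transitive: a R d and d R b but not a R b.
R is not euclidean: a R d and a R a but not d R a.
R is serial: every world has an R-successor.
(A) Nq → Pq is axiom D, which corresponds to seriality. R is serial — valid.
(B) Pq → NPq (axiom 5) characterises the euclidean frames. R is not euclidean — not valid.
(C) PNq → q (the dual of axiom B) characterises the symmetric frames. R is not symmetric — not valid.
(D) the dual of axiom T: valid iff R is reflexive. R is reflexive — valid.
(E) Nq → NNq is axiom 4, which corresponds to transitivity. R is not transitive — not valid.

A, D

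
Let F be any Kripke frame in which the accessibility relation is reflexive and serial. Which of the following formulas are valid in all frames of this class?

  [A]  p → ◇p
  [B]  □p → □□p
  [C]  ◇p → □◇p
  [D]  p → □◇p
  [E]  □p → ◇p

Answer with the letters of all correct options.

(A) p → ◇p (the dual of axiom T) characterises the reflexive frames. Every such R is reflexive — valid.
(B) □p → □□p (axiom 4) characterises the transitive frames. Such an R need not be transitive — not valid.
(C) ◇p → □◇p (axiom 5) characterises the euclidean frames. Such an R need not be euclidean — not valid.
(D) p → □◇p is axiom B, which corresponds to symmetry. Such an R need not be symmetric — not valid.
(E) □p → ◇p is axiom D, which corresponds to seriality. Every such R is serial — valid.

A, E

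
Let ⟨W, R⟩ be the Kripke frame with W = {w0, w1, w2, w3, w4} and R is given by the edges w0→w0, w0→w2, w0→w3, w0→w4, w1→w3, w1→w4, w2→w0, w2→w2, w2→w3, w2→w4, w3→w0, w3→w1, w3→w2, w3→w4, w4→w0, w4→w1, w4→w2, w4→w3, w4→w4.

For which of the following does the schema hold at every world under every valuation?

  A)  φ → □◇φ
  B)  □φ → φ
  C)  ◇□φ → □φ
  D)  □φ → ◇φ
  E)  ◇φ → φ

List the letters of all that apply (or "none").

R is not reflexive: not w1 R w1.
R is symmetric: every R-edge is matched by its reverse.
R is not euclidean: w3 R w0 and w3 R w1 but not w0 R w1.
R is serial: every world has an R-successor.
R is not a subset of the identity: w0 R w2 with w0 ≠ w2.
(A) φ → □◇φ is axiom B, which corresponds to symmetry. R is symmetric — valid.
(B) □φ → φ (axiom T) characterises the reflexive frames. R is not reflexive — not valid.
(C) ◇□φ → □φ is the dual of axiom 5, which corresponds to the euclidean property. R is not euclidean — not valid.
(D) □φ → ◇φ (axiom D) characterises the serial frames. R is serial — valid.
(E) ◇φ → φ is the converse of T; it holds exactly when R ⊆ identity. Here R ⊄ identity — not valid.

A, D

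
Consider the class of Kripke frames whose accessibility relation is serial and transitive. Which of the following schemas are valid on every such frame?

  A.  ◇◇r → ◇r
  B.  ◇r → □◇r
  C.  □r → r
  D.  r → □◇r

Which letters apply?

A

(A) ◇◇r → ◇r is the dual of axiom 4, which corresponds to transitivity. Every such R is transitive — valid.
(B) axiom 5: valid iff R is euclidean. Such an R need not be euclidean — not valid.
(C) □r → r is axiom T, which corresponds to reflexivity. Such an R need not be reflexive — not valid.
(D) r → □◇r is axiom B, which corresponds to symmetry. Such an R need not be symmetric — not valid.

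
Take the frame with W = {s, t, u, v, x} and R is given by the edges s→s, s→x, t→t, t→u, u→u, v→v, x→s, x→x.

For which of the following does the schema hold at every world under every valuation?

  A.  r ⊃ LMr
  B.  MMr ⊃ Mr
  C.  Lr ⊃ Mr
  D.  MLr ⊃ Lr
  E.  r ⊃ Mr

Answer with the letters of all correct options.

B, C, E

R is reflexive: each world relates to itself.
R is not symmetric: t R u but not u R t.
R is transitive: R is closed under composition.
R is not euclidean: t R u and t R t but not u R t.
R is serial: every world has an R-successor.
(A) r ⊃ LMr is axiom B; it is valid on a frame exactly when R is symmetric. R is not symmetric, so not valid.
(B) MMr ⊃ Mr (the dual of axiom 4) characterises the transitive frames. R is transitive — valid.
(C) Lr ⊃ Mr is axiom D; it is valid on a frame exactly when R is serial. R is serial, so valid.
(D) MLr ⊃ Lr (the dual of axiom 5) characterises the euclidean frames. R is not euclidean — not valid.
(E) the dual of axiom T: valid iff R is reflexive. R is reflexive — valid.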